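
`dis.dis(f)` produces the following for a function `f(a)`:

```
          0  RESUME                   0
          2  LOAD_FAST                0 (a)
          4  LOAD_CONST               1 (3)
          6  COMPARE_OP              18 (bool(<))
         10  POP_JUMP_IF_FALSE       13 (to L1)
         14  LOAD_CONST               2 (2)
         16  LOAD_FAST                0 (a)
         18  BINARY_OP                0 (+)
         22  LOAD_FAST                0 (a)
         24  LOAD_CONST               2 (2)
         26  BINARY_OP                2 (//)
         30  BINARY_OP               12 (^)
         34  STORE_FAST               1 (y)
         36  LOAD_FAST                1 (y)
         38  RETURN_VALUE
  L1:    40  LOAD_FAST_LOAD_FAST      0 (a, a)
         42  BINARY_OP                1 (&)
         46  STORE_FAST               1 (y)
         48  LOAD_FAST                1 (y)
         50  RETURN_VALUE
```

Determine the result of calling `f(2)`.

LOAD_FAST a → push 2. Stack: [2]
LOAD_CONST → push 3. Stack: [2, 3]
COMPARE_OP bool(<) → 2 vs 3 = True. Stack: [True]
POP_JUMP_IF_FALSE → pop True; no jump. Stack: []
LOAD_CONST → push 2. Stack: [2]
LOAD_FAST a → push 2. Stack: [2, 2]
BINARY_OP + → 2 + 2 = 4. Stack: [4]
LOAD_FAST a → push 2. Stack: [4, 2]
LOAD_CONST → push 2. Stack: [4, 2, 2]
BINARY_OP // → 2 // 2 = 1. Stack: [4, 1]
BINARY_OP ^ → 4 ^ 1 = 5. Stack: [5]
STORE_FAST y → y=5. Stack: []
LOAD_FAST y → push 5. Stack: [5]
RETURN_VALUE → return 5.

5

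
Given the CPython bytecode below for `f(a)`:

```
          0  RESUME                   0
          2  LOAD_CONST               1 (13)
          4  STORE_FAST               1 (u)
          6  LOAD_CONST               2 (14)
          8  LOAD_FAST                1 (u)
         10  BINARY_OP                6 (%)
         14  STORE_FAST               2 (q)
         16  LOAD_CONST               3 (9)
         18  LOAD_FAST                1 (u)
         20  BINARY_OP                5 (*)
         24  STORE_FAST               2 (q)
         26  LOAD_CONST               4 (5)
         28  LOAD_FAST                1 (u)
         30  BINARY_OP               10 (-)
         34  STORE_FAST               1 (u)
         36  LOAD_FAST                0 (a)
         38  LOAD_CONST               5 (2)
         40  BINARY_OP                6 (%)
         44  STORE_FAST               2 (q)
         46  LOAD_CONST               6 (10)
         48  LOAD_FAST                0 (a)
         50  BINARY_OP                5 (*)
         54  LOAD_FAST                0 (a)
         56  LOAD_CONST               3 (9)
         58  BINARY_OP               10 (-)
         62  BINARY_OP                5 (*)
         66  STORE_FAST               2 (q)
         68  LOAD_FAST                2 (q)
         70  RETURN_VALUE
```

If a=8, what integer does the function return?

-80

LOAD_CONST → push 13. Stack: [13]
STORE_FAST u → u=13. Stack: []
LOAD_CONST → push 14. Stack: [14]
LOAD_FAST u → push 13. Stack: [14, 13]
BINARY_OP % → 14 % 13 = 1. Stack: [1]
STORE_FAST q → q=1. Stack: []
LOAD_CONST → push 9. Stack: [9]
LOAD_FAST u → push 13. Stack: [9, 13]
BINARY_OP * → 9 * 13 = 117. Stack: [117]
STORE_FAST q → q=117. Stack: []
LOAD_CONST → push 5. Stack: [5]
LOAD_FAST u → push 13. Stack: [5, 13]
BINARY_OP - → 5 - 13 = -8. Stack: [-8]
STORE_FAST u → u=-8. Stack: []
LOAD_FAST a → push 8. Stack: [8]
LOAD_CONST → push 2. Stack: [8, 2]
BINARY_OP % → 8 % 2 = 0. Stack: [0]
STORE_FAST q → q=0. Stack: []
LOAD_CONST → push 10. Stack: [10]
LOAD_FAST a → push 8. Stack: [10, 8]
BINARY_OP * → 10 * 8 = 80. Stack: [80]
LOAD_FAST a → push 8. Stack: [80, 8]
LOAD_CONST → push 9. Stack: [80, 8, 9]
BINARY_OP - → 8 - 9 = -1. Stack: [80, -1]
BINARY_OP * → 80 * -1 = -80. Stack: [-80]
STORE_FAST q → q=-80. Stack: []
LOAD_FAST q → push -80. Stack: [-80]
RETURN_VALUE → return -80.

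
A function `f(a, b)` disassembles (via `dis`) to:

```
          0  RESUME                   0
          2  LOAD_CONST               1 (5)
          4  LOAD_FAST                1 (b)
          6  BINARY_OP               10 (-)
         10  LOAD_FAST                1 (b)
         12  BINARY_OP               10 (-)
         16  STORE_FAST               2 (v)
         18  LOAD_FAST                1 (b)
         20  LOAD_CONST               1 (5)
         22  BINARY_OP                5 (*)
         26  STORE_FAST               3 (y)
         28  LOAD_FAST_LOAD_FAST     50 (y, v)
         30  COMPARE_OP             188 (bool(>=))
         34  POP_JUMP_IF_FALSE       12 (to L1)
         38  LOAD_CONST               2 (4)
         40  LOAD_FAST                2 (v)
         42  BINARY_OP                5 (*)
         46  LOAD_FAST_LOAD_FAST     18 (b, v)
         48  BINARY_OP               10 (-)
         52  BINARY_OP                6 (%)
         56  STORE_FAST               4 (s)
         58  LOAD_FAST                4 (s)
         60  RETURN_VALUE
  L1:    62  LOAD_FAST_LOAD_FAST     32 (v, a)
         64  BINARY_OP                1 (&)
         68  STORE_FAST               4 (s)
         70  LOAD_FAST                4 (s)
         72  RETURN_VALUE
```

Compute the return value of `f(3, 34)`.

LOAD_CONST → push 5. Stack: [5]
LOAD_FAST b → push 34. Stack: [5, 34]
BINARY_OP - → 5 - 34 = -29. Stack: [-29]
LOAD_FAST b → push 34. Stack: [-29, 34]
BINARY_OP - → -29 - 34 = -63. Stack: [-63]
STORE_FAST v → v=-63. Stack: []
LOAD_FAST b → push 34. Stack: [34]
LOAD_CONST → push 5. Stack: [34, 5]
BINARY_OP * → 34 * 5 = 170. Stack: [170]
STORE_FAST y → y=170. Stack: []
LOAD_FAST_LOAD_FAST y,v → push 170,-63. Stack: [170, -63]
COMPARE_OP bool(>=) → 170 vs -63 = True. Stack: [True]
POP_JUMP_IF_FALSE → pop True; no jump. Stack: []
LOAD_CONST → push 4. Stack: [4]
LOAD_FAST v → push -63. Stack: [4, -63]
BINARY_OP * → 4 * -63 = -252. Stack: [-252]
LOAD_FAST_LOAD_FAST b,v → push 34,-63. Stack: [-252, 34, -63]
BINARY_OP - → 34 - -63 = 97. Stack: [-252, 97]
BINARY_OP % → -252 % 97 = 39. Stack: [39]
STORE_FAST s → s=39. Stack: []
LOAD_FAST s → push 39. Stack: [39]
RETURN_VALUE → return 39.

39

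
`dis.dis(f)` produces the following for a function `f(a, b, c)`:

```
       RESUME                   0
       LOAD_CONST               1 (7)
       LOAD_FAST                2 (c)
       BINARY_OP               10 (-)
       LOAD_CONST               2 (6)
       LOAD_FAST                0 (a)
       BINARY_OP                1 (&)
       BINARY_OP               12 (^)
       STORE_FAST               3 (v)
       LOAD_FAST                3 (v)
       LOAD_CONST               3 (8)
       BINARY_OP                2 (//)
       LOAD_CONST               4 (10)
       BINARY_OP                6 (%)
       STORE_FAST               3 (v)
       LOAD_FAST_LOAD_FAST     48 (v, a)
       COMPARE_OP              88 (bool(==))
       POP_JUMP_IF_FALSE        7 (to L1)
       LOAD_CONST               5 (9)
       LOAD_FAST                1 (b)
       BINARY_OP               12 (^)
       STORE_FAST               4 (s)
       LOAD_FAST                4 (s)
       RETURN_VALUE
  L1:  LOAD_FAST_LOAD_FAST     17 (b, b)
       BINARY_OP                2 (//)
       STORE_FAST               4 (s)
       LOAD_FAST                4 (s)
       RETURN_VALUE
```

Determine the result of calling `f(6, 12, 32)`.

LOAD_CONST → push 7. Stack: [7]
LOAD_FAST c → push 32. Stack: [7, 32]
BINARY_OP - → 7 - 32 = -25. Stack: [-25]
LOAD_CONST → push 6. Stack: [-25, 6]
LOAD_FAST a → push 6. Stack: [-25, 6, 6]
BINARY_OP & → 6 & 6 = 6. Stack: [-25, 6]
BINARY_OP ^ → -25 ^ 6 = -31. Stack: [-31]
STORE_FAST v → v=-31. Stack: []
LOAD_FAST v → push -31. Stack: [-31]
LOAD_CONST → push 8. Stack: [-31, 8]
BINARY_OP // → -31 // 8 = -4. Stack: [-4]
LOAD_CONST → push 10. Stack: [-4, 10]
BINARY_OP % → -4 % 10 = 6. Stack: [6]
STORE_FAST v → v=6. Stack: []
LOAD_FAST_LOAD_FAST v,a → push 6,6. Stack: [6, 6]
COMPARE_OP bool(==) → 6 vs 6 = True. Stack: [True]
POP_JUMP_IF_FALSE → pop True; no jump. Stack: []
LOAD_CONST → push 9. Stack: [9]
LOAD_FAST b → push 12. Stack: [9, 12]
BINARY_OP ^ → 9 ^ 12 = 5. Stack: [5]
STORE_FAST s → s=5. Stack: []
LOAD_FAST s → push 5. Stack: [5]
RETURN_VALUE → return 5.

5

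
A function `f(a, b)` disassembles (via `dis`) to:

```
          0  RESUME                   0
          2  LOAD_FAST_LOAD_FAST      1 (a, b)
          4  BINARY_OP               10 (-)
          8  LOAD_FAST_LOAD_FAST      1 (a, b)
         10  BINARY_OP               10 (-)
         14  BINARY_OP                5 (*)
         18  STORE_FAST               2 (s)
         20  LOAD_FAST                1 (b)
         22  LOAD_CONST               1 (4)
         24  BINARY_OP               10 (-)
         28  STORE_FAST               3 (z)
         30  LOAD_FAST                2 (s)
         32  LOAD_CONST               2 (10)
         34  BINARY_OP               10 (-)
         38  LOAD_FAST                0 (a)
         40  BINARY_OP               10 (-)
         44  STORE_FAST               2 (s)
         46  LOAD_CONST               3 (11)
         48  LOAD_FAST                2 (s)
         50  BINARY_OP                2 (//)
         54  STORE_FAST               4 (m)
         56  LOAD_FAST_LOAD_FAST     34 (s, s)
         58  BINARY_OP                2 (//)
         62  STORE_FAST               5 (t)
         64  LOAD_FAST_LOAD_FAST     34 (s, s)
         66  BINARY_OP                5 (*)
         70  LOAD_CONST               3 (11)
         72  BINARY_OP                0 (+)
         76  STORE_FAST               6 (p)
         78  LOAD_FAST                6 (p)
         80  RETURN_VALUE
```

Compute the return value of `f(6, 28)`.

219035

LOAD_FAST_LOAD_FAST a,b → push 6,28. Stack: [6, 28]
BINARY_OP - → 6 - 28 = -22. Stack: [-22]
LOAD_FAST_LOAD_FAST a,b → push 6,28. Stack: [-22, 6, 28]
BINARY_OP - → 6 - 28 = -22. Stack: [-22, -22]
BINARY_OP * → -22 * -22 = 484. Stack: [484]
STORE_FAST s → s=484. Stack: []
LOAD_FAST b → push 28. Stack: [28]
LOAD_CONST → push 4. Stack: [28, 4]
BINARY_OP - → 28 - 4 = 24. Stack: [24]
STORE_FAST z → z=24. Stack: []
LOAD_FAST s → push 484. Stack: [484]
LOAD_CONST → push 10. Stack: [484, 10]
BINARY_OP - → 484 - 10 = 474. Stack: [474]
LOAD_FAST a → push 6. Stack: [474, 6]
BINARY_OP - → 474 - 6 = 468. Stack: [468]
STORE_FAST s → s=468. Stack: []
LOAD_CONST → push 11. Stack: [11]
LOAD_FAST s → push 468. Stack: [11, 468]
BINARY_OP // → 11 // 468 = 0. Stack: [0]
STORE_FAST m → m=0. Stack: []
LOAD_FAST_LOAD_FAST s,s → push 468,468. Stack: [468, 468]
BINARY_OP // → 468 // 468 = 1. Stack: [1]
STORE_FAST t → t=1. Stack: []
LOAD_FAST_LOAD_FAST s,s → push 468,468. Stack: [468, 468]
BINARY_OP * → 468 * 468 = 219024. Stack: [219024]
LOAD_CONST → push 11. Stack: [219024, 11]
BINARY_OP + → 219024 + 11 = 219035. Stack: [219035]
STORE_FAST p → p=219035. Stack: []
LOAD_FAST p → push 219035. Stack: [219035]
RETURN_VALUE → return 219035.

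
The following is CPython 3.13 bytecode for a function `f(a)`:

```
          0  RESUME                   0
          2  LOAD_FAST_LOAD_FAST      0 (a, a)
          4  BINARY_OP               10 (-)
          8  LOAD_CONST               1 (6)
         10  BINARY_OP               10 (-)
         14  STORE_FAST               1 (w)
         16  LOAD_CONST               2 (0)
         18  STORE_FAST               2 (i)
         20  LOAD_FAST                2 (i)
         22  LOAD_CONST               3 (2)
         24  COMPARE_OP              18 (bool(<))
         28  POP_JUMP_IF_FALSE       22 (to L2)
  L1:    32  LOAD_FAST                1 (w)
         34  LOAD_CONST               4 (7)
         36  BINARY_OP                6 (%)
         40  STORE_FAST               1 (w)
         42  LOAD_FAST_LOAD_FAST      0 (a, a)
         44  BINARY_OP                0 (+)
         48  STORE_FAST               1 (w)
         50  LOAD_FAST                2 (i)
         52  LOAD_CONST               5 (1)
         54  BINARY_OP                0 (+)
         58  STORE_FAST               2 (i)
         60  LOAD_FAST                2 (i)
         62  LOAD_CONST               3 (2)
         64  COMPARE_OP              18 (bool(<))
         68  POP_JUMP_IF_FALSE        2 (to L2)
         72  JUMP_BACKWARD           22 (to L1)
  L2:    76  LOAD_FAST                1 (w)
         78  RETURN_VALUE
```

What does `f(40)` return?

LOAD_FAST_LOAD_FAST a,a → push 40,40. Stack: [40, 40]
BINARY_OP - → 40 - 40 = 0. Stack: [0]
LOAD_CONST → push 6. Stack: [0, 6]
BINARY_OP - → 0 - 6 = -6. Stack: [-6]
STORE_FAST w → w=-6. Stack: []
LOAD_CONST → push 0. Stack: [0]
STORE_FAST i → i=0. Stack: []
LOAD_FAST i → push 0. Stack: [0]
LOAD_CONST → push 2. Stack: [0, 2]
COMPARE_OP bool(<) → 0 vs 2 = True. Stack: [True]
POP_JUMP_IF_FALSE → pop True; no jump. Stack: []
LOAD_FAST w → push -6. Stack: [-6]
LOAD_CONST → push 7. Stack: [-6, 7]
BINARY_OP % → -6 % 7 = 1. Stack: [1]
STORE_FAST w → w=1. Stack: []
LOAD_FAST_LOAD_FAST a,a → push 40,40. Stack: [40, 40]
BINARY_OP + → 40 + 40 = 80. Stack: [80]
STORE_FAST w → w=80. Stack: []
LOAD_FAST i → push 0. Stack: [0]
LOAD_CONST → push 1. Stack: [0, 1]
BINARY_OP + → 0 + 1 = 1. Stack: [1]
STORE_FAST i → i=1. Stack: []
LOAD_FAST i → push 1. Stack: [1]
LOAD_CONST → push 2. Stack: [1, 2]
COMPARE_OP bool(<) → 1 vs 2 = True. Stack: [True]
POP_JUMP_IF_FALSE → pop True; no jump. Stack: []
LOAD_FAST w → push 80. Stack: [80]
LOAD_CONST → push 7. Stack: [80, 7]
BINARY_OP % → 80 % 7 = 3. Stack: [3]
STORE_FAST w → w=3. Stack: []
LOAD_FAST_LOAD_FAST a,a → push 40,40. Stack: [40, 40]
BINARY_OP + → 40 + 40 = 80. Stack: [80]
STORE_FAST w → w=80. Stack: []
LOAD_FAST i → push 1. Stack: [1]
LOAD_CONST → push 1. Stack: [1, 1]
BINARY_OP + → 1 + 1 = 2. Stack: [2]
STORE_FAST i → i=2. Stack: []
LOAD_FAST i → push 2. Stack: [2]
LOAD_CONST → push 2. Stack: [2, 2]
COMPARE_OP bool(<) → 2 vs 2 = False. Stack: [False]
POP_JUMP_IF_FALSE → pop False; jump. Stack: []
LOAD_FAST w → push 80. Stack: [80]
RETURN_VALUE → return 80.

80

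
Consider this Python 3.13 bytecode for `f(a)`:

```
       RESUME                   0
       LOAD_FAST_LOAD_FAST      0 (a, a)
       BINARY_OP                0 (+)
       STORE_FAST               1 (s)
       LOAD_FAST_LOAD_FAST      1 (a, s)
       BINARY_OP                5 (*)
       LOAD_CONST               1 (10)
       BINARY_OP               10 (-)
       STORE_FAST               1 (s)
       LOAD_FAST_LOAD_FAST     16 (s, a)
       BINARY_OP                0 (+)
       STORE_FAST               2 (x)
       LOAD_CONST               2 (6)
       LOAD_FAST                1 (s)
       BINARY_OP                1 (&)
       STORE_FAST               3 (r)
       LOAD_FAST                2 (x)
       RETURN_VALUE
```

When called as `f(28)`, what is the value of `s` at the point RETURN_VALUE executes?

LOAD_FAST_LOAD_FAST a,a → push 28,28. Stack: [28, 28]
BINARY_OP + → 28 + 28 = 56. Stack: [56]
STORE_FAST s → s=56. Stack: []
LOAD_FAST_LOAD_FAST a,s → push 28,56. Stack: [28, 56]
BINARY_OP * → 28 * 56 = 1568. Stack: [1568]
LOAD_CONST → push 10. Stack: [1568, 10]
BINARY_OP - → 1568 - 10 = 1558. Stack: [1558]
STORE_FAST s → s=1558. Stack: []
LOAD_FAST_LOAD_FAST s,a → push 1558,28. Stack: [1558, 28]
BINARY_OP + → 1558 + 28 = 1586. Stack: [1586]
STORE_FAST x → x=1586. Stack: []
LOAD_CONST → push 6. Stack: [6]
LOAD_FAST s → push 1558. Stack: [6, 1558]
BINARY_OP & → 6 & 1558 = 6. Stack: [6]
STORE_FAST r → r=6. Stack: []
LOAD_FAST x → push 1586. Stack: [1586]
RETURN_VALUE → return 1586.

1558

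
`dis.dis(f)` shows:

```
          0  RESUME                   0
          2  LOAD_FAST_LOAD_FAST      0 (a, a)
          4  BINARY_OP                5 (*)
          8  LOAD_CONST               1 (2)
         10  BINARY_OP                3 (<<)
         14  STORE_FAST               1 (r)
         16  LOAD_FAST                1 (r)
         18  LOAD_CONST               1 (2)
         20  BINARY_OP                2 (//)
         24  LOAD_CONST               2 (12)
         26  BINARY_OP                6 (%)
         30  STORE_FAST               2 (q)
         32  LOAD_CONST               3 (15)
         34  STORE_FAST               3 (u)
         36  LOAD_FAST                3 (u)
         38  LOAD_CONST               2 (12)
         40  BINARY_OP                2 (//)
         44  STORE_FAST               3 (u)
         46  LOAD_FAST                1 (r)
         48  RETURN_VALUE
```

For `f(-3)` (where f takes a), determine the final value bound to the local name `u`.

1

LOAD_FAST_LOAD_FAST a,a → push -3,-3. Stack: [-3, -3]
BINARY_OP * → -3 * -3 = 9. Stack: [9]
LOAD_CONST → push 2. Stack: [9, 2]
BINARY_OP << → 9 << 2 = 36. Stack: [36]
STORE_FAST r → r=36. Stack: []
LOAD_FAST r → push 36. Stack: [36]
LOAD_CONST → push 2. Stack: [36, 2]
BINARY_OP // → 36 // 2 = 18. Stack: [18]
LOAD_CONST → push 12. Stack: [18, 12]
BINARY_OP % → 18 % 12 = 6. Stack: [6]
STORE_FAST q → q=6. Stack: []
LOAD_CONST → push 15. Stack: [15]
STORE_FAST u → u=15. Stack: []
LOAD_FAST u → push 15. Stack: [15]
LOAD_CONST → push 12. Stack: [15, 12]
BINARY_OP // → 15 // 12 = 1. Stack: [1]
STORE_FAST u → u=1. Stack: []
LOAD_FAST r → push 36. Stack: [36]
RETURN_VALUE → return 36.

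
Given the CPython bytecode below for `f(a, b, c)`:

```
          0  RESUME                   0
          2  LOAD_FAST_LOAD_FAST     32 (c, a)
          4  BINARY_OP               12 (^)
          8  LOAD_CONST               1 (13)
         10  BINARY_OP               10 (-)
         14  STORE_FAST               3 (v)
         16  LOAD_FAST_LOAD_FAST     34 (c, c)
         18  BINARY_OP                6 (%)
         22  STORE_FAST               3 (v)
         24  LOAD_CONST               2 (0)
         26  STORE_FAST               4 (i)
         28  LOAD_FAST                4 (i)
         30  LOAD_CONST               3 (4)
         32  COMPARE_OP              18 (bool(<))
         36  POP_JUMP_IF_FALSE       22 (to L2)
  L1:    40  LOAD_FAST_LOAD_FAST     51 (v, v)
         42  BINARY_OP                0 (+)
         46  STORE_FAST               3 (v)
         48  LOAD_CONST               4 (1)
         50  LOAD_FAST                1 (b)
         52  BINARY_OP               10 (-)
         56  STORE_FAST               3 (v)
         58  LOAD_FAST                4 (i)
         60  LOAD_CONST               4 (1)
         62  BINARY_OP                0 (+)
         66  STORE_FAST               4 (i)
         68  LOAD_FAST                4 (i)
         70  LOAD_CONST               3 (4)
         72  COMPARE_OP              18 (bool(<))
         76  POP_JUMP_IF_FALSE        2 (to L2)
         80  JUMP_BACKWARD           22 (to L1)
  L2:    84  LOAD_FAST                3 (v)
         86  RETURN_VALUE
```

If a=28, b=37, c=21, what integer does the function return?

-36

LOAD_FAST_LOAD_FAST c,a → push 21,28
BINARY_OP ^ → 21 ^ 28 = 9
LOAD_CONST → push 13
BINARY_OP - → 9 - 13 = -4
STORE_FAST v → v=-4
LOAD_FAST_LOAD_FAST c,c → push 21,21
BINARY_OP % → 21 % 21 = 0
STORE_FAST v → v=0
LOAD_CONST → push 0
STORE_FAST i → i=0
LOAD_FAST i → push 0
LOAD_CONST → push 4
COMPARE_OP bool(<) → 0 vs 4 = True
POP_JUMP_IF_FALSE → pop True; no jump
LOAD_FAST_LOAD_FAST v,v → push 0,0
BINARY_OP + → 0 + 0 = 0
STORE_FAST v → v=0
LOAD_CONST → push 1
LOAD_FAST b → push 37
BINARY_OP - → 1 - 37 = -36
STORE_FAST v → v=-36
LOAD_FAST i → push 0
LOAD_CONST → push 1
BINARY_OP + → 0 + 1 = 1
STORE_FAST i → i=1
LOAD_FAST i → push 1
LOAD_CONST → push 4
COMPARE_OP bool(<) → 1 vs 4 = True
POP_JUMP_IF_FALSE → pop True; no jump
LOAD_FAST_LOAD_FAST v,v → push -36,-36
BINARY_OP + → -36 + -36 = -72
STORE_FAST v → v=-72
LOAD_CONST → push 1
LOAD_FAST b → push 37
BINARY_OP - → 1 - 37 = -36
STORE_FAST v → v=-36
LOAD_FAST i → push 1
LOAD_CONST → push 1
BINARY_OP + → 1 + 1 = 2
STORE_FAST i → i=2
LOAD_FAST i → push 2
LOAD_CONST → push 4
COMPARE_OP bool(<) → 2 vs 4 = True
POP_JUMP_IF_FALSE → pop True; no jump
LOAD_FAST_LOAD_FAST v,v → push -36,-36
BINARY_OP + → -36 + -36 = -72
STORE_FAST v → v=-72
LOAD_CONST → push 1
LOAD_FAST b → push 37
BINARY_OP - → 1 - 37 = -36
STORE_FAST v → v=-36
LOAD_FAST i → push 2
LOAD_CONST → push 1
BINARY_OP + → 2 + 1 = 3
STORE_FAST i → i=3
LOAD_FAST i → push 3
LOAD_CONST → push 4
COMPARE_OP bool(<) → 3 vs 4 = True
POP_JUMP_IF_FALSE → pop True; no jump
LOAD_FAST_LOAD_FAST v,v → push -36,-36
BINARY_OP + → -36 + -36 = -72
STORE_FAST v → v=-72
LOAD_CONST → push 1
LOAD_FAST b → push 37
BINARY_OP - → 1 - 37 = -36
STORE_FAST v → v=-36
LOAD_FAST i → push 3
LOAD_CONST → push 1
BINARY_OP + → 3 + 1 = 4
STORE_FAST i → i=4
LOAD_FAST i → push 4
LOAD_CONST → push 4
COMPARE_OP bool(<) → 4 vs 4 = False
POP_JUMP_IF_FALSE → pop False; jump
LOAD_FAST v → push -36
RETURN_VALUE → return -36.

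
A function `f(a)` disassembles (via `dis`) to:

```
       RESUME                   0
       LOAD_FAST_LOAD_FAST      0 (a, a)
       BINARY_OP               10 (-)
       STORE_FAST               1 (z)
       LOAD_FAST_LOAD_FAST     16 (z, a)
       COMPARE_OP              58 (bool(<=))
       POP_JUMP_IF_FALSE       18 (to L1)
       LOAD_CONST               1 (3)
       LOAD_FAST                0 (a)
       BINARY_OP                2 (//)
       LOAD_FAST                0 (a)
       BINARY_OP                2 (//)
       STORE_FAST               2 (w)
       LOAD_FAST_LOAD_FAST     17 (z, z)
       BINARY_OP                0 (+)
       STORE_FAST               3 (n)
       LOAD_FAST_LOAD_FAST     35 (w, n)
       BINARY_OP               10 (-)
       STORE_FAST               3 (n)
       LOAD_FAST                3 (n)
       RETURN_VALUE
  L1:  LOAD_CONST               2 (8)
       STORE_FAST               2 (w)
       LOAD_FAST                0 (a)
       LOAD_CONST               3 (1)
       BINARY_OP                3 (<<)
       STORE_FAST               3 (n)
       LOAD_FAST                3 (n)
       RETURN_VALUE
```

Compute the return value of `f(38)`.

LOAD_FAST_LOAD_FAST a,a → push 38,38. Stack: [38, 38]
BINARY_OP - → 38 - 38 = 0. Stack: [0]
STORE_FAST z → z=0. Stack: []
LOAD_FAST_LOAD_FAST z,a → push 0,38. Stack: [0, 38]
COMPARE_OP bool(<=) → 0 vs 38 = True. Stack: [True]
POP_JUMP_IF_FALSE → pop True; no jump. Stack: []
LOAD_CONST → push 3. Stack: [3]
LOAD_FAST a → push 38. Stack: [3, 38]
BINARY_OP // → 3 // 38 = 0. Stack: [0]
LOAD_FAST a → push 38. Stack: [0, 38]
BINARY_OP // → 0 // 38 = 0. Stack: [0]
STORE_FAST w → w=0. Stack: []
LOAD_FAST_LOAD_FAST z,z → push 0,0. Stack: [0, 0]
BINARY_OP + → 0 + 0 = 0. Stack: [0]
STORE_FAST n → n=0. Stack: []
LOAD_FAST_LOAD_FAST w,n → push 0,0. Stack: [0, 0]
BINARY_OP - → 0 - 0 = 0. Stack: [0]
STORE_FAST n → n=0. Stack: []
LOAD_FAST n → push 0. Stack: [0]
RETURN_VALUE → return 0.

0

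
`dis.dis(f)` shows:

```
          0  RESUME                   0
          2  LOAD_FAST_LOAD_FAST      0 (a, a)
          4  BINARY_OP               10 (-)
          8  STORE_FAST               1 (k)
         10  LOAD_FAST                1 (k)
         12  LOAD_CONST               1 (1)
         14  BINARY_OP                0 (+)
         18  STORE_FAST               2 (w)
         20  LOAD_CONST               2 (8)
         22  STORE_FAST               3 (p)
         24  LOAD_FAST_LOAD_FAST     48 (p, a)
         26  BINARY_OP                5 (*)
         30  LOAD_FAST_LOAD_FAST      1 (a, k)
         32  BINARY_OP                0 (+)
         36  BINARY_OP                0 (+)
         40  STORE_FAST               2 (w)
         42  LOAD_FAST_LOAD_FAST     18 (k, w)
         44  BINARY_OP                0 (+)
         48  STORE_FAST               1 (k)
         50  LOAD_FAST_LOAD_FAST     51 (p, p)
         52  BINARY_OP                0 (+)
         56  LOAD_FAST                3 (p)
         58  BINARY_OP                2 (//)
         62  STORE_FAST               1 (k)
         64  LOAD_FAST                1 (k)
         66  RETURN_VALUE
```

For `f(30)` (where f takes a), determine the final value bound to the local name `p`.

8

LOAD_FAST_LOAD_FAST a,a → push 30,30. Stack: [30, 30]
BINARY_OP - → 30 - 30 = 0. Stack: [0]
STORE_FAST k → k=0. Stack: []
LOAD_FAST k → push 0. Stack: [0]
LOAD_CONST → push 1. Stack: [0, 1]
BINARY_OP + → 0 + 1 = 1. Stack: [1]
STORE_FAST w → w=1. Stack: []
LOAD_CONST → push 8. Stack: [8]
STORE_FAST p → p=8. Stack: []
LOAD_FAST_LOAD_FAST p,a → push 8,30. Stack: [8, 30]
BINARY_OP * → 8 * 30 = 240. Stack: [240]
LOAD_FAST_LOAD_FAST a,k → push 30,0. Stack: [240, 30, 0]
BINARY_OP + → 30 + 0 = 30. Stack: [240, 30]
BINARY_OP + → 240 + 30 = 270. Stack: [270]
STORE_FAST w → w=270. Stack: []
LOAD_FAST_LOAD_FAST k,w → push 0,270. Stack: [0, 270]
BINARY_OP + → 0 + 270 = 270. Stack: [270]
STORE_FAST k → k=270. Stack: []
LOAD_FAST_LOAD_FAST p,p → push 8,8. Stack: [8, 8]
BINARY_OP + → 8 + 8 = 16. Stack: [16]
LOAD_FAST p → push 8. Stack: [16, 8]
BINARY_OP // → 16 // 8 = 2. Stack: [2]
STORE_FAST k → k=2. Stack: []
LOAD_FAST k → push 2. Stack: [2]
RETURN_VALUE → return 2.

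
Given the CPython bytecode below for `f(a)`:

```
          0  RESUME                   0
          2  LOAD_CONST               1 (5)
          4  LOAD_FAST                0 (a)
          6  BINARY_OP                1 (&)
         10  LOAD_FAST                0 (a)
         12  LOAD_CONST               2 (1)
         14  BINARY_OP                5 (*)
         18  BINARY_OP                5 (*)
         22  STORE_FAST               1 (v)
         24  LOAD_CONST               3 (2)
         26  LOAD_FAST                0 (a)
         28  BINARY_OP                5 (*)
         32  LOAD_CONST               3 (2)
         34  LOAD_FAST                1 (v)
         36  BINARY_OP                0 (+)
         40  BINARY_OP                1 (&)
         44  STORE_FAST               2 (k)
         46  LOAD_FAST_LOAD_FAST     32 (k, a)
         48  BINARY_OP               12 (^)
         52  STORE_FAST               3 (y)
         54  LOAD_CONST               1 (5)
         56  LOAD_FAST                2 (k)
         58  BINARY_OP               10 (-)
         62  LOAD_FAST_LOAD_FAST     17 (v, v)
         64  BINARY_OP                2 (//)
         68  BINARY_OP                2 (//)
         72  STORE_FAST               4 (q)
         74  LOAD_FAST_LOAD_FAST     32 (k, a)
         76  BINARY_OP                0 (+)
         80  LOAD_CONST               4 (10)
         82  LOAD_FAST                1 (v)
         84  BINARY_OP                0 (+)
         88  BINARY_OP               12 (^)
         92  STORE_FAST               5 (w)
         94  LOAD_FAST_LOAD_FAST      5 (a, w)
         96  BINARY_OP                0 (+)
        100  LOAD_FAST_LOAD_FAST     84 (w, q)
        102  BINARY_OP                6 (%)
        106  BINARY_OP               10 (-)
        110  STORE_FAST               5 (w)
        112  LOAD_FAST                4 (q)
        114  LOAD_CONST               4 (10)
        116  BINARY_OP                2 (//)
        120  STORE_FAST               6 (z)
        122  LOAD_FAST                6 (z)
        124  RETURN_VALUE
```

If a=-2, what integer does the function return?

LOAD_CONST → push 5. Stack: [5]
LOAD_FAST a → push -2. Stack: [5, -2]
BINARY_OP & → 5 & -2 = 4. Stack: [4]
LOAD_FAST a → push -2. Stack: [4, -2]
LOAD_CONST → push 1. Stack: [4, -2, 1]
BINARY_OP * → -2 * 1 = -2. Stack: [4, -2]
BINARY_OP * → 4 * -2 = -8. Stack: [-8]
STORE_FAST v → v=-8. Stack: []
LOAD_CONST → push 2. Stack: [2]
LOAD_FAST a → push -2. Stack: [2, -2]
BINARY_OP * → 2 * -2 = -4. Stack: [-4]
LOAD_CONST → push 2. Stack: [-4, 2]
LOAD_FAST v → push -8. Stack: [-4, 2, -8]
BINARY_OP + → 2 + -8 = -6. Stack: [-4, -6]
BINARY_OP & → -4 & -6 = -8. Stack: [-8]
STORE_FAST k → k=-8. Stack: []
LOAD_FAST_LOAD_FAST k,a → push -8,-2. Stack: [-8, -2]
BINARY_OP ^ → -8 ^ -2 = 6. Stack: [6]
STORE_FAST y → y=6. Stack: []
LOAD_CONST → push 5. Stack: [5]
LOAD_FAST k → push -8. Stack: [5, -8]
BINARY_OP - → 5 - -8 = 13. Stack: [13]
LOAD_FAST_LOAD_FAST v,v → push -8,-8. Stack: [13, -8, -8]
BINARY_OP // → -8 // -8 = 1. Stack: [13, 1]
BINARY_OP // → 13 // 1 = 13. Stack: [13]
STORE_FAST q → q=13. Stack: []
LOAD_FAST_LOAD_FAST k,a → push -8,-2. Stack: [-8, -2]
BINARY_OP + → -8 + -2 = -10. Stack: [-10]
LOAD_CONST → push 10. Stack: [-10, 10]
LOAD_FAST v → push -8. Stack: [-10, 10, -8]
BINARY_OP + → 10 + -8 = 2. Stack: [-10, 2]
BINARY_OP ^ → -10 ^ 2 = -12. Stack: [-12]
STORE_FAST w → w=-12. Stack: []
LOAD_FAST_LOAD_FAST a,w → push -2,-12. Stack: [-2, -12]
BINARY_OP + → -2 + -12 = -14. Stack: [-14]
LOAD_FAST_LOAD_FAST w,q → push -12,13. Stack: [-14, -12, 13]
BINARY_OP % → -12 % 13 = 1. Stack: [-14, 1]
BINARY_OP - → -14 - 1 = -15. Stack: [-15]
STORE_FAST w → w=-15. Stack: []
LOAD_FAST q → push 13. Stack: [13]
LOAD_CONST → push 10. Stack: [13, 10]
BINARY_OP // → 13 // 10 = 1. Stack: [1]
STORE_FAST z → z=1. Stack: []
LOAD_FAST z → push 1. Stack: [1]
RETURN_VALUE → return 1.

1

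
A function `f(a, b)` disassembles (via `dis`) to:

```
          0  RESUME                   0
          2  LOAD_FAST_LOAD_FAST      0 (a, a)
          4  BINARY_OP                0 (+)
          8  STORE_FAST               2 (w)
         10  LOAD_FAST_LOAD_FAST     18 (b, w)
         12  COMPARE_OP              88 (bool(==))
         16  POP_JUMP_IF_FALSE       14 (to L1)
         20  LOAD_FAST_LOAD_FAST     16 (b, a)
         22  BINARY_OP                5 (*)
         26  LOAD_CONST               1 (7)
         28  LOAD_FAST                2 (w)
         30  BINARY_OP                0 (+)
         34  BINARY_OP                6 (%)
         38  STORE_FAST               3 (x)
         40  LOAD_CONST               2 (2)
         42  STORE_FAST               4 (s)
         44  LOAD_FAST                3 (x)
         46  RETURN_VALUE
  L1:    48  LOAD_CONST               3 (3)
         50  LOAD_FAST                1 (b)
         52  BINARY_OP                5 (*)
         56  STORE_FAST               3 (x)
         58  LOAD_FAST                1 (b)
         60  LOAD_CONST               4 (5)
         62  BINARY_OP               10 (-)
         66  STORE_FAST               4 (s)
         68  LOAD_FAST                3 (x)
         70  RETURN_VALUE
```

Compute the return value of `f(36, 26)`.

78

LOAD_FAST_LOAD_FAST a,a → push 36,36. Stack: [36, 36]
BINARY_OP + → 36 + 36 = 72. Stack: [72]
STORE_FAST w → w=72. Stack: []
LOAD_FAST_LOAD_FAST b,w → push 26,72. Stack: [26, 72]
COMPARE_OP bool(==) → 26 vs 72 = False. Stack: [False]
POP_JUMP_IF_FALSE → pop False; jump. Stack: []
LOAD_CONST → push 3. Stack: [3]
LOAD_FAST b → push 26. Stack: [3, 26]
BINARY_OP * → 3 * 26 = 78. Stack: [78]
STORE_FAST x → x=78. Stack: []
LOAD_FAST b → push 26. Stack: [26]
LOAD_CONST → push 5. Stack: [26, 5]
BINARY_OP - → 26 - 5 = 21. Stack: [21]
STORE_FAST s → s=21. Stack: []
LOAD_FAST x → push 78. Stack: [78]
RETURN_VALUE → return 78.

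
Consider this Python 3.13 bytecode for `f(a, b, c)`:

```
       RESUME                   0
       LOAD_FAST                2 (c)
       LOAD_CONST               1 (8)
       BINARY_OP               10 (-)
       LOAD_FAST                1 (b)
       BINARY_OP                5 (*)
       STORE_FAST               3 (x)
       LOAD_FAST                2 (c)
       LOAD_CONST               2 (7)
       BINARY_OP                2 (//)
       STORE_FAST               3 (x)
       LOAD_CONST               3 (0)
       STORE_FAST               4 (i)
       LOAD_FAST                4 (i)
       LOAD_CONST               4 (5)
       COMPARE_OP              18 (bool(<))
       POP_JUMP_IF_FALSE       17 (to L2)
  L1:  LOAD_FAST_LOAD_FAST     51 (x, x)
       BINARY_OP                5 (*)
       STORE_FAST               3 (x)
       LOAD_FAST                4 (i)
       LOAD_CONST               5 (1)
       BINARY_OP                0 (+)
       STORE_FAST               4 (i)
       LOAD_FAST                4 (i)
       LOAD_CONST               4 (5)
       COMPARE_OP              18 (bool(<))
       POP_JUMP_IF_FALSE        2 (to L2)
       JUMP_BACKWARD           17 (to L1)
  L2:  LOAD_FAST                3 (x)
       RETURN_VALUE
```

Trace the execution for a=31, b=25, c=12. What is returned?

LOAD_FAST c → push 12
LOAD_CONST → push 8
BINARY_OP - → 12 - 8 = 4
LOAD_FAST b → push 25
BINARY_OP * → 4 * 25 = 100
STORE_FAST x → x=100
LOAD_FAST c → push 12
LOAD_CONST → push 7
BINARY_OP // → 12 // 7 = 1
STORE_FAST x → x=1
LOAD_CONST → push 0
STORE_FAST i → i=0
LOAD_FAST i → push 0
LOAD_CONST → push 5
COMPARE_OP bool(<) → 0 vs 5 = True
POP_JUMP_IF_FALSE → pop True; no jump
LOAD_FAST_LOAD_FAST x,x → push 1,1
BINARY_OP * → 1 * 1 = 1
STORE_FAST x → x=1
LOAD_FAST i → push 0
LOAD_CONST → push 1
BINARY_OP + → 0 + 1 = 1
STORE_FAST i → i=1
LOAD_FAST i → push 1
LOAD_CONST → push 5
COMPARE_OP bool(<) → 1 vs 5 = True
POP_JUMP_IF_FALSE → pop True; no jump
LOAD_FAST_LOAD_FAST x,x → push 1,1
BINARY_OP * → 1 * 1 = 1
STORE_FAST x → x=1
LOAD_FAST i → push 1
LOAD_CONST → push 1
BINARY_OP + → 1 + 1 = 2
STORE_FAST i → i=2
LOAD_FAST i → push 2
LOAD_CONST → push 5
COMPARE_OP bool(<) → 2 vs 5 = True
POP_JUMP_IF_FALSE → pop True; no jump
LOAD_FAST_LOAD_FAST x,x → push 1,1
BINARY_OP * → 1 * 1 = 1
STORE_FAST x → x=1
LOAD_FAST i → push 2
LOAD_CONST → push 1
BINARY_OP + → 2 + 1 = 3
STORE_FAST i → i=3
LOAD_FAST i → push 3
LOAD_CONST → push 5
COMPARE_OP bool(<) → 3 vs 5 = True
POP_JUMP_IF_FALSE → pop True; no jump
LOAD_FAST_LOAD_FAST x,x → push 1,1
BINARY_OP * → 1 * 1 = 1
STORE_FAST x → x=1
LOAD_FAST i → push 3
LOAD_CONST → push 1
BINARY_OP + → 3 + 1 = 4
STORE_FAST i → i=4
LOAD_FAST i → push 4
LOAD_CONST → push 5
COMPARE_OP bool(<) → 4 vs 5 = True
POP_JUMP_IF_FALSE → pop True; no jump
LOAD_FAST_LOAD_FAST x,x → push 1,1
BINARY_OP * → 1 * 1 = 1
STORE_FAST x → x=1
LOAD_FAST i → push 4
LOAD_CONST → push 1
BINARY_OP + → 4 + 1 = 5
STORE_FAST i → i=5
LOAD_FAST i → push 5
LOAD_CONST → push 5
COMPARE_OP bool(<) → 5 vs 5 = False
POP_JUMP_IF_FALSE → pop False; jump
LOAD_FAST x → push 1
RETURN_VALUE → return 1.

1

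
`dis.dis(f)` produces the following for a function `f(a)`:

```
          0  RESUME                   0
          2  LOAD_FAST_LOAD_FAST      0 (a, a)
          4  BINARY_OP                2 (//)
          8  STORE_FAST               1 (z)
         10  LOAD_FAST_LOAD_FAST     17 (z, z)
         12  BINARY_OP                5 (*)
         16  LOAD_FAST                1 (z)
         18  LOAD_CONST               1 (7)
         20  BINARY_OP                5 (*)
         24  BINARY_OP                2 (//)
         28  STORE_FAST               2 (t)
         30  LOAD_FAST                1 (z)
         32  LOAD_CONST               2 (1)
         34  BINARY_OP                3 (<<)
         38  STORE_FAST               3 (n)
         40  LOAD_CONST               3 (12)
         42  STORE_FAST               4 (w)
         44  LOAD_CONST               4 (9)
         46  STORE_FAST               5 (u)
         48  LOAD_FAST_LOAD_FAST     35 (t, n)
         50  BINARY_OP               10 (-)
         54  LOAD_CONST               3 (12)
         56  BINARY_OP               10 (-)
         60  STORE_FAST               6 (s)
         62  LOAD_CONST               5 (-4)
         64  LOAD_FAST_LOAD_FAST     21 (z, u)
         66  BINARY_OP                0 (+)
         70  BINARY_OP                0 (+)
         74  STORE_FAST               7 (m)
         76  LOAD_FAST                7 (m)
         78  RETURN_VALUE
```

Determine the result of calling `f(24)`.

6

LOAD_FAST_LOAD_FAST a,a → push 24,24. Stack: [24, 24]
BINARY_OP // → 24 // 24 = 1. Stack: [1]
STORE_FAST z → z=1. Stack: []
LOAD_FAST_LOAD_FAST z,z → push 1,1. Stack: [1, 1]
BINARY_OP * → 1 * 1 = 1. Stack: [1]
LOAD_FAST z → push 1. Stack: [1, 1]
LOAD_CONST → push 7. Stack: [1, 1, 7]
BINARY_OP * → 1 * 7 = 7. Stack: [1, 7]
BINARY_OP // → 1 // 7 = 0. Stack: [0]
STORE_FAST t → t=0. Stack: []
LOAD_FAST z → push 1. Stack: [1]
LOAD_CONST → push 1. Stack: [1, 1]
BINARY_OP << → 1 << 1 = 2. Stack: [2]
STORE_FAST n → n=2. Stack: []
LOAD_CONST → push 12. Stack: [12]
STORE_FAST w → w=12. Stack: []
LOAD_CONST → push 9. Stack: [9]
STORE_FAST u → u=9. Stack: []
LOAD_FAST_LOAD_FAST t,n → push 0,2. Stack: [0, 2]
BINARY_OP - → 0 - 2 = -2. Stack: [-2]
LOAD_CONST → push 12. Stack: [-2, 12]
BINARY_OP - → -2 - 12 = -14. Stack: [-14]
STORE_FAST s → s=-14. Stack: []
LOAD_CONST → push -4. Stack: [-4]
LOAD_FAST_LOAD_FAST z,u → push 1,9. Stack: [-4, 1, 9]
BINARY_OP + → 1 + 9 = 10. Stack: [-4, 10]
BINARY_OP + → -4 + 10 = 6. Stack: [6]
STORE_FAST m → m=6. Stack: []
LOAD_FAST m → push 6. Stack: [6]
RETURN_VALUE → return 6.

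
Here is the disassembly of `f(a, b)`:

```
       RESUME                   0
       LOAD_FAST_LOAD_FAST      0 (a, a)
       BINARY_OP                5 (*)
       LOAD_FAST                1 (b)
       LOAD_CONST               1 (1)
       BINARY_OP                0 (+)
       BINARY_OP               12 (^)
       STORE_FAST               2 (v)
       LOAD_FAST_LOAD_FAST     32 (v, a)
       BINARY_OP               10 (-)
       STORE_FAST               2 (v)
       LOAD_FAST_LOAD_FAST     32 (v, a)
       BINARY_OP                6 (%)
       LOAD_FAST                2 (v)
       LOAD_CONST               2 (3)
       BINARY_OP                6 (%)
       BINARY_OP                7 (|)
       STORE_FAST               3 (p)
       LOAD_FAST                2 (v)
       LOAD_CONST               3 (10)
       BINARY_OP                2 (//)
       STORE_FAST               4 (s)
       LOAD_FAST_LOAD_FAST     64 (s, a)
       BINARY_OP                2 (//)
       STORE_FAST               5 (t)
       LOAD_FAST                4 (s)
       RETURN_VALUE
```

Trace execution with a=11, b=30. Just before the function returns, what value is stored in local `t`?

0

LOAD_FAST_LOAD_FAST a,a → push 11,11. Stack: [11, 11]
BINARY_OP * → 11 * 11 = 121. Stack: [121]
LOAD_FAST b → push 30. Stack: [121, 30]
LOAD_CONST → push 1. Stack: [121, 30, 1]
BINARY_OP + → 30 + 1 = 31. Stack: [121, 31]
BINARY_OP ^ → 121 ^ 31 = 102. Stack: [102]
STORE_FAST v → v=102. Stack: []
LOAD_FAST_LOAD_FAST v,a → push 102,11. Stack: [102, 11]
BINARY_OP - → 102 - 11 = 91. Stack: [91]
STORE_FAST v → v=91. Stack: []
LOAD_FAST_LOAD_FAST v,a → push 91,11. Stack: [91, 11]
BINARY_OP % → 91 % 11 = 3. Stack: [3]
LOAD_FAST v → push 91. Stack: [3, 91]
LOAD_CONST → push 3. Stack: [3, 91, 3]
BINARY_OP % → 91 % 3 = 1. Stack: [3, 1]
BINARY_OP | → 3 | 1 = 3. Stack: [3]
STORE_FAST p → p=3. Stack: []
LOAD_FAST v → push 91. Stack: [91]
LOAD_CONST → push 10. Stack: [91, 10]
BINARY_OP // → 91 // 10 = 9. Stack: [9]
STORE_FAST s → s=9. Stack: []
LOAD_FAST_LOAD_FAST s,a → push 9,11. Stack: [9, 11]
BINARY_OP // → 9 // 11 = 0. Stack: [0]
STORE_FAST t → t=0. Stack: []
LOAD_FAST s → push 9. Stack: [9]
RETURN_VALUE → return 9.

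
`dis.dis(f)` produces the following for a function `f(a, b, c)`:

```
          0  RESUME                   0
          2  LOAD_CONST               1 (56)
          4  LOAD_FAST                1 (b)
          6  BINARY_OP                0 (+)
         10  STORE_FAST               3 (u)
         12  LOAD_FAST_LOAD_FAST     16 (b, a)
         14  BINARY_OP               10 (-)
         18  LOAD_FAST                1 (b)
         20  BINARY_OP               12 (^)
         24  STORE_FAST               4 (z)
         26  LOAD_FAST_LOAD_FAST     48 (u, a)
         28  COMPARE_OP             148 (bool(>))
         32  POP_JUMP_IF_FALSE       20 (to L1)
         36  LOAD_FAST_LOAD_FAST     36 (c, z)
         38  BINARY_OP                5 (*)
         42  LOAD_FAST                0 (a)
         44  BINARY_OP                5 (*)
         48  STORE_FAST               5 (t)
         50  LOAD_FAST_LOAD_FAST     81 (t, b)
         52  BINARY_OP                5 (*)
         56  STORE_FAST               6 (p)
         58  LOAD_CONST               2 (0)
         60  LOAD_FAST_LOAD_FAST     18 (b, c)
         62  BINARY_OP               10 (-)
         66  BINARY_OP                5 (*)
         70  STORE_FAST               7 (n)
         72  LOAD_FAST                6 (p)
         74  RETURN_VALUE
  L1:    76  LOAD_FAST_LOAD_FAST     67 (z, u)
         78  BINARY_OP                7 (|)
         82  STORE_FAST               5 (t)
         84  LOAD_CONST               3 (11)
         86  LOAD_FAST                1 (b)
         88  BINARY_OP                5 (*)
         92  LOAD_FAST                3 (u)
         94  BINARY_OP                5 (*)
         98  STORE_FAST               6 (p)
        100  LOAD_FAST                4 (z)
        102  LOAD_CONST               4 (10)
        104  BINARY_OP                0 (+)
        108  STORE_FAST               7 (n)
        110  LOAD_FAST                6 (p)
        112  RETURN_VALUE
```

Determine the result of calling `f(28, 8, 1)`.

-6272

LOAD_CONST → push 56. Stack: [56]
LOAD_FAST b → push 8. Stack: [56, 8]
BINARY_OP + → 56 + 8 = 64. Stack: [64]
STORE_FAST u → u=64. Stack: []
LOAD_FAST_LOAD_FAST b,a → push 8,28. Stack: [8, 28]
BINARY_OP - → 8 - 28 = -20. Stack: [-20]
LOAD_FAST b → push 8. Stack: [-20, 8]
BINARY_OP ^ → -20 ^ 8 = -28. Stack: [-28]
STORE_FAST z → z=-28. Stack: []
LOAD_FAST_LOAD_FAST u,a → push 64,28. Stack: [64, 28]
COMPARE_OP bool(>) → 64 vs 28 = True. Stack: [True]
POP_JUMP_IF_FALSE → pop True; no jump. Stack: []
LOAD_FAST_LOAD_FAST c,z → push 1,-28. Stack: [1, -28]
BINARY_OP * → 1 * -28 = -28. Stack: [-28]
LOAD_FAST a → push 28. Stack: [-28, 28]
BINARY_OP * → -28 * 28 = -784. Stack: [-784]
STORE_FAST t → t=-784. Stack: []
LOAD_FAST_LOAD_FAST t,b → push -784,8. Stack: [-784, 8]
BINARY_OP * → -784 * 8 = -6272. Stack: [-6272]
STORE_FAST p → p=-6272. Stack: []
LOAD_CONST → push 0. Stack: [0]
LOAD_FAST_LOAD_FAST b,c → push 8,1. Stack: [0, 8, 1]
BINARY_OP - → 8 - 1 = 7. Stack: [0, 7]
BINARY_OP * → 0 * 7 = 0. Stack: [0]
STORE_FAST n → n=0. Stack: []
LOAD_FAST p → push -6272. Stack: [-6272]
RETURN_VALUE → return -6272.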